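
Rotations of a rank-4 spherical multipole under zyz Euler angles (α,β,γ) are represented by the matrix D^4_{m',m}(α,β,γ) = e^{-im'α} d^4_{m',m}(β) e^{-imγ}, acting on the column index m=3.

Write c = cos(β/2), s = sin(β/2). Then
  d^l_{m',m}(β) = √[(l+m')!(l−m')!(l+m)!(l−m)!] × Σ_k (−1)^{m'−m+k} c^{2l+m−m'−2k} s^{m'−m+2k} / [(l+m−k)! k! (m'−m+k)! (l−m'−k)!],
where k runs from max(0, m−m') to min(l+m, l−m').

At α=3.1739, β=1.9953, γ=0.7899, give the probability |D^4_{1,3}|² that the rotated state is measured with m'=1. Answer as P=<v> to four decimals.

P=0.1828

First d^4_{1,3}(β=1.9953), then the phase factors e^{-i(1)α} and e^{-i(3)γ}:
Half-angle: c=0.542278, s=0.840199. N=√(120·6·5040·1)=1904.940944
The bounds max(0,m−m')=2 and min(l+m,l−m')=3 give 2 terms
  k=2: (−1)^0·1904.9409/(240)·0.5423^6·0.8402^2 = +0.142485
  k=3: (−1)^1·1904.9409/(144)·0.5423^4·0.8402^4 = -0.570081
d^4_{1,3}(1.9953) = +0.142485 -0.570081 = -0.427596
|D^4_{1,3}|² = |d^4_{1,3}(β)|² = (-0.427596)² = 0.182839 (the z-rotation phases have unit modulus)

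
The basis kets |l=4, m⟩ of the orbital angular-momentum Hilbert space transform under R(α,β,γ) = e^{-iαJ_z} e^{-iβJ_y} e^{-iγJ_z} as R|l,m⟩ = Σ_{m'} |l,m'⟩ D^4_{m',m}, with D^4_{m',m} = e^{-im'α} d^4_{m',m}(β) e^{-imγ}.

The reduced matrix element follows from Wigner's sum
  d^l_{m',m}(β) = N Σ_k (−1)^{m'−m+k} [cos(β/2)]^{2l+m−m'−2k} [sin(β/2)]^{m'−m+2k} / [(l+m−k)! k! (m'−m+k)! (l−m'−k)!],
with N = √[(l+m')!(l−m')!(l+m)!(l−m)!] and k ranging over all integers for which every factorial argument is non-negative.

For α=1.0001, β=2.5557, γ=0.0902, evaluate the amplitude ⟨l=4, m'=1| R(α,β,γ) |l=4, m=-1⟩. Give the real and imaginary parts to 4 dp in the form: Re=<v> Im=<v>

D^4_{1,-1}(1.0001,2.5557,0.0902) = e^{-i·1·1.0001}·d^4_{1,-1}(2.5557)·e^{-i·-1·0.0902}. Compute d first:
c=cos(2.5557/2)=0.288774, s=sin(2.5557/2)=0.957397; N=√[120·6·6·120]=720.000000
k∈{0,1,2,3} keeps every argument non-negative
  k=0: (−1)^2·720.0000/(72)·0.2888^6·0.9574^2 = +0.005315
  k=1: (−1)^3·720.0000/(24)·0.2888^4·0.9574^4 = -0.175277
  k=2: (−1)^4·720.0000/(48)·0.2888^2·0.9574^6 = +0.963299
  k=3: (−1)^5·720.0000/(720)·0.2888^0·0.9574^8 = -0.705890
d^4_{1,-1}(2.5557) = +0.005315 -0.175277 +0.963299 -0.705890 = +0.087448
Attach z-rotation phases: D = e^{-i(1)(1.0001)}·(+0.087448)·e^{-i(-1)(0.0902)} = +0.053678-0.069035i

Re=0.0537 Im=-0.0690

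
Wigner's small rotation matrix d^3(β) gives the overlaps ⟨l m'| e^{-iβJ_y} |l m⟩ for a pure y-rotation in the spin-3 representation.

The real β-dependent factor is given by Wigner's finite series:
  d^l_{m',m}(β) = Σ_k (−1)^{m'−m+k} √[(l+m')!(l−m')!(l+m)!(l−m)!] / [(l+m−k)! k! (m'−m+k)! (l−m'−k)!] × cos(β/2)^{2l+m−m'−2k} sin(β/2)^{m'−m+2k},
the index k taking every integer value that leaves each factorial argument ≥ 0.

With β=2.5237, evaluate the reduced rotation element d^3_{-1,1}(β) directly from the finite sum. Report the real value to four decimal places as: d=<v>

d^3_{-1,1}(β=2.5237) via Wigner's sum:
c=cos(2.5237/2)=0.304055, s=sin(2.5237/2)=0.952654; N=√[2·24·24·2]=48.000000
The bounds max(0,m−m')=2 and min(l+m,l−m')=4 give 3 terms
  k=2: (−1)^0·48.0000/(8)·0.3041^4·0.9527^2 = +0.046540
  k=3: (−1)^1·48.0000/(6)·0.3041^2·0.9527^4 = -0.609166
  k=4: (−1)^2·48.0000/(48)·0.3041^0·0.9527^6 = +0.747502
d^3_{-1,1}(2.5237) = +0.046540 -0.609166 +0.747502 = +0.184876

d=0.1849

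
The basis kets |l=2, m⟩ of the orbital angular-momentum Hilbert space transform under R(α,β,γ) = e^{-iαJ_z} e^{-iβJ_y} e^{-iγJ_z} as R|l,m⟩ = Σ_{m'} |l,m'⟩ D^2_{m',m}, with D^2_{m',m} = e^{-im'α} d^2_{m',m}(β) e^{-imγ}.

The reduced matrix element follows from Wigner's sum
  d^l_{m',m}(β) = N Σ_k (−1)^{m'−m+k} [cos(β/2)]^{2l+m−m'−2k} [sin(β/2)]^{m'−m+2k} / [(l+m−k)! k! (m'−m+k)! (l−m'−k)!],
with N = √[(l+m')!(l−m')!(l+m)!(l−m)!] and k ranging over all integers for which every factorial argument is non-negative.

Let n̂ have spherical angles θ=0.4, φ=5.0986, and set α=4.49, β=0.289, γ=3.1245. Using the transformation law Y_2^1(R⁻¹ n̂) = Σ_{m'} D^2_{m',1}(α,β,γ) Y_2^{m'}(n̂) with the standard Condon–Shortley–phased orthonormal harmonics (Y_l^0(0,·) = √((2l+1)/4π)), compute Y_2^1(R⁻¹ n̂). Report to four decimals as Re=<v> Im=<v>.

Re=0.0301 Im=0.1681

Need the full column D^2_{m',1} for m'=−2..2 at α=4.49, β=0.289, γ=3.1245.
cos(β/2)=0.989578, sin(β/2)=0.143998
d^2_{-2,1}: single k=3 term ⇒ +0.005909;  D = +0.005377-0.002451i
d^2_{-1,1}: k∈[2..3] ⇒ +0.060916 -0.000430 = +0.060486;  D = +0.012331+0.059216i
d^2_{0,1}: k∈[1..2] ⇒ +0.341807 -0.007238 = +0.334570;  D = -0.334521-0.005718i
d^2_{1,1}: k∈[0..1] ⇒ +0.958959 -0.060916 = +0.898043;  D = +0.213015-0.872414i
d^2_{2,1}: single k=0 term ⇒ -0.279084;  D = -0.249842-0.124367i
Y_2^{m'}(θ=0.4,φ=5.0986) and Σ D·Y over m':
  (+0.0054-0.0025i)·(-0.0420+0.0409i)  (+0.0123+0.0592i)·(+0.1044+0.2567i)  (-0.3345-0.0057i)·(+0.4873+0.0000i)  (+0.2130-0.8724i)·(-0.1044+0.2567i)  (-0.2498-0.1244i)·(-0.0420-0.0409i)
Y_2^1(R⁻¹ n̂) = +0.030051+0.168051i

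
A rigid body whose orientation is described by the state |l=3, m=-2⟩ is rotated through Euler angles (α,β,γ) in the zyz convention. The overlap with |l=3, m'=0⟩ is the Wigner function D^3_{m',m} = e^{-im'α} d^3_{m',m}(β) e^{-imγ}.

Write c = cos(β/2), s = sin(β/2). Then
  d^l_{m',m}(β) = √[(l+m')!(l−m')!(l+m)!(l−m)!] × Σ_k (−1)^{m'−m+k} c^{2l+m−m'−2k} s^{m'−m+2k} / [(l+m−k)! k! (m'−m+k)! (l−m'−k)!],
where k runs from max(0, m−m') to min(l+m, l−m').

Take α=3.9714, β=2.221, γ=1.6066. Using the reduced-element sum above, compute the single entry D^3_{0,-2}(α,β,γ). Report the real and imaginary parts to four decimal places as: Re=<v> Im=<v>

D^3_{0,-2}(3.9714,2.221,1.6066) = e^{-i·0·3.9714}·d^3_{0,-2}(2.221)·e^{-i·-2·1.6066}. Compute d first:
With c≡cos(β/2)=0.444214 and s≡sin(β/2)=0.895921, N=[6·6·1·120]^{1/2}=65.726707
k∈{0,1} keeps every argument non-negative
  k=0: (−1)^2·65.7267/(12)·0.4442^4·0.8959^2 = +0.171186
  k=1: (−1)^3·65.7267/(12)·0.4442^2·0.8959^4 = -0.696343
d^3_{0,-2}(2.221) = +0.171186 -0.696343 = -0.525157
D = (+1.000000+0.000000i)·(-0.525157)·(-0.997437-0.071546i) = +0.523811+0.037573i

Re=0.5238 Im=0.0376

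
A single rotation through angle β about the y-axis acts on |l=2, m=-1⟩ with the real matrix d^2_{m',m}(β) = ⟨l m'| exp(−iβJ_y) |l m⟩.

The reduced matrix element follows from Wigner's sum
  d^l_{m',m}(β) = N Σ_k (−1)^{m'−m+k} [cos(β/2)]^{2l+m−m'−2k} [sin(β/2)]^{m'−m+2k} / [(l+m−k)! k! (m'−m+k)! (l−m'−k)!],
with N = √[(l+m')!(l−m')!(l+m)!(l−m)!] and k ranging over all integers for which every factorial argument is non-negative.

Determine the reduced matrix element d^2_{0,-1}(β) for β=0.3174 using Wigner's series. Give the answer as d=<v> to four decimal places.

d^2_{0,-1}(β=0.3174) via Wigner's sum:
c=cos(0.3174/2)=0.987434, s=sin(0.3174/2)=0.158035; N=√[2·2·1·6]=4.898979
The bounds max(0,m−m')=0 and min(l+m,l−m')=1 give 2 terms
  k=0: (−1)^1·4.8990/(2)·0.9874^3·0.1580^1 = -0.372693
  k=1: (−1)^2·4.8990/(2)·0.9874^1·0.1580^3 = +0.009546
d^2_{0,-1}(0.3174) = -0.372693 +0.009546 = -0.363147

d=-0.3631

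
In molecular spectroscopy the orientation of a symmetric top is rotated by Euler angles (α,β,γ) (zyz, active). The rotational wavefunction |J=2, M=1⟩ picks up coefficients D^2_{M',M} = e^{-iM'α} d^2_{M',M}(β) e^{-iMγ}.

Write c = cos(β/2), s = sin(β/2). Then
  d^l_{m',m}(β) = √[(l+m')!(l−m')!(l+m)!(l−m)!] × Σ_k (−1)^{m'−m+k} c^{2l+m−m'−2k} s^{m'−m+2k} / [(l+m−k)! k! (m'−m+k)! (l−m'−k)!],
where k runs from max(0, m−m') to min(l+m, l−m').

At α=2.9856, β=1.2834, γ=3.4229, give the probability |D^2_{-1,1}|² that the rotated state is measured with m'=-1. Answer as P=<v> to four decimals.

D^2_{-1,1}(2.9856,1.2834,3.4229) = e^{-i·-1·2.9856}·d^2_{-1,1}(1.2834)·e^{-i·1·3.4229}. Compute d first:
c=cos(1.2834/2)=0.801079, s=sin(1.2834/2)=0.598558; N=√[1·6·6·1]=6.000000
k∈{2,3} keeps every argument non-negative
  k=2: (−1)^0·6.0000/(2)·0.8011^2·0.5986^2 = +0.689739
  k=3: (−1)^1·6.0000/(6)·0.8011^0·0.5986^4 = -0.128359
d^2_{-1,1}(1.2834) = +0.689739 -0.128359 = +0.561381
|D^2_{-1,1}|² = |d^2_{-1,1}(β)|² = (+0.561381)² = 0.315148 (the z-rotation phases have unit modulus)

P=0.3151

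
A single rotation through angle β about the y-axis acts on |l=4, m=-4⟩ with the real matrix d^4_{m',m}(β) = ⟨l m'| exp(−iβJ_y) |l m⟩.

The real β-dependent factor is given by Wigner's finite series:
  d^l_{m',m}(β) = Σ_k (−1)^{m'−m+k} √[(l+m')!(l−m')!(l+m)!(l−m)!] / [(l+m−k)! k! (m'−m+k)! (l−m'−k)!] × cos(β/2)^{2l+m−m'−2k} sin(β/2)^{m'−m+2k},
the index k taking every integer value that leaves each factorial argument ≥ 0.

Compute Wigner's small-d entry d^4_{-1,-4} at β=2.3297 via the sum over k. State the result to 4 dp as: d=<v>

d=-0.0557

d^4_{-1,-4}(β=2.3297) via Wigner's sum:
Half-angle: c=0.394888, s=0.918729. N=√(6·120·1·40320)=5387.986637
Admissible k: 0..0 (factorial args all ≥0)
  k=0: (−1)^3·5387.9866/(720)·0.3949^5·0.9187^3 = -0.055722
d^4_{-1,-4}(2.3297) = -0.055722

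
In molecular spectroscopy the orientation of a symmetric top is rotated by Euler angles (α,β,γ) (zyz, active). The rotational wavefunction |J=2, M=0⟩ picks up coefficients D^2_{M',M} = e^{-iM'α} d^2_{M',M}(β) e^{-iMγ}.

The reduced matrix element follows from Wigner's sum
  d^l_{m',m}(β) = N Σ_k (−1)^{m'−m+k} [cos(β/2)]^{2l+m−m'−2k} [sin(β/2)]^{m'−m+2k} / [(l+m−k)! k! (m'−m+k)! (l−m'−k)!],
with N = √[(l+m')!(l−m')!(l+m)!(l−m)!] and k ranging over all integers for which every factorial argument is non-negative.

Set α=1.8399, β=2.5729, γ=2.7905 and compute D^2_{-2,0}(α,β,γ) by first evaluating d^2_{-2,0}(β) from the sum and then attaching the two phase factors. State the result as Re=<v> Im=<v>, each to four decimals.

Re=-0.1525 Im=-0.0910

Split into d^2_{-2,0}(β=2.5729) × two z-phases.
Half-angle: c=0.280530, s=0.959845. N=√(1·24·2·2)=9.797959
Admissible k: 2..2 (factorial args all ≥0)
  k=2: (−1)^0·9.7980/(4)·0.2805^2·0.9598^2 = +0.177598
d^2_{-2,0}(2.5729) = +0.177598
D = (-0.858629-0.512598i)·(+0.177598)·(+1.000000+0.000000i) = -0.152490-0.091036i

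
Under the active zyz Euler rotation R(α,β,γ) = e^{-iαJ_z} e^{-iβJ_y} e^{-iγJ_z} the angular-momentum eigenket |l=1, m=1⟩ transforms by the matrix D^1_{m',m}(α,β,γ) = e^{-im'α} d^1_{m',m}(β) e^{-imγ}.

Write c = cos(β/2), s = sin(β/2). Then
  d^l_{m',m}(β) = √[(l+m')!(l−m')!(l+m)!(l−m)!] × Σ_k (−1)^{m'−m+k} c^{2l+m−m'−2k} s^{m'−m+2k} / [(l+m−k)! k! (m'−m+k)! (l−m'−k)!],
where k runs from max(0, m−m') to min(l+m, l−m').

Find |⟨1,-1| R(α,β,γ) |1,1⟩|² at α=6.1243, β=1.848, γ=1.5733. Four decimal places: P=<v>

P=0.4056

D^1_{-1,1}(6.1243,1.848,1.5733) = e^{-i·-1·6.1243}·d^1_{-1,1}(1.848)·e^{-i·1·1.5733}. Compute d first:
c=cos(1.848/2)=0.602633, s=sin(1.848/2)=0.798019; N=√[1·2·2·1]=2.000000
The bounds max(0,m−m')=2 and min(l+m,l−m')=2 give 1 term
  k=2: (−1)^0·2.0000/(2)·0.6026^0·0.7980^2 = +0.636834
d^1_{-1,1}(1.848) = +0.636834
|D^1_{-1,1}|² = |d^1_{-1,1}(β)|² = (+0.636834)² = 0.405557 (the z-rotation phases have unit modulus)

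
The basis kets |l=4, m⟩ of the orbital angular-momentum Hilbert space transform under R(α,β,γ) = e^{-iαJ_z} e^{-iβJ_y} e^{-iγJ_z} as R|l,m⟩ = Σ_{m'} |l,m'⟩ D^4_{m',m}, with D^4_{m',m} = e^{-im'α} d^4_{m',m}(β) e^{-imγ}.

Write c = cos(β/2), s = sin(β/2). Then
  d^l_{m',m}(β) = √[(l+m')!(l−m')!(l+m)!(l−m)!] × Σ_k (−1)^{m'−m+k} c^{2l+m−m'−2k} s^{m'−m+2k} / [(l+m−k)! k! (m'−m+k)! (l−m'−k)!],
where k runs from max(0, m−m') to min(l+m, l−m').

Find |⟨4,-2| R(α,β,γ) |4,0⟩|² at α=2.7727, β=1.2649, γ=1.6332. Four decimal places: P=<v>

P=0.0172

First d^4_{-2,0}(β=1.2649), then the phase factors e^{-i(-2)α} and e^{-i(0)γ}:
With c≡cos(β/2)=0.806582 and s≡sin(β/2)=0.591123, N=[2·720·24·24]^{1/2}=910.735966
k: max(0,(0)−(-2))=2 … min(4+(0),4−(-2))=4
  k=2: (−1)^0·910.7360/(96)·0.8066^6·0.5911^2 = +0.912781
  k=3: (−1)^1·910.7360/(36)·0.8066^4·0.5911^4 = -1.307356
  k=4: (−1)^2·910.7360/(96)·0.8066^2·0.5911^6 = +0.263320
d^4_{-2,0}(1.2649) = +0.912781 -1.307356 +0.263320 = -0.131255
|D^4_{-2,0}|² = |d^4_{-2,0}(β)|² = (-0.131255)² = 0.017228 (the z-rotation phases have unit modulus)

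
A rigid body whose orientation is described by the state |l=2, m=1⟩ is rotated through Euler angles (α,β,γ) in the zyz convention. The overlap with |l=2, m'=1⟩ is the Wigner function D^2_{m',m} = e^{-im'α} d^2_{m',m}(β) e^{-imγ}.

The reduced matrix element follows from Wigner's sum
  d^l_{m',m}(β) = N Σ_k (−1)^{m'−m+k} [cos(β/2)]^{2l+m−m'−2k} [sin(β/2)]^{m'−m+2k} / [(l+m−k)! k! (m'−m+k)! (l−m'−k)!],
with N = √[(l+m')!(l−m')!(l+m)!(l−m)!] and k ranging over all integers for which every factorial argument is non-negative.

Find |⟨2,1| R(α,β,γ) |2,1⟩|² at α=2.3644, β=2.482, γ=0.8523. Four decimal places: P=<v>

P=0.0732

First d^2_{1,1}(β=2.482), then the phase factors e^{-i(1)α} and e^{-i(1)γ}:
With c≡cos(β/2)=0.323850 and s≡sin(β/2)=0.946108, N=[6·1·6·1]^{1/2}=6.000000
The bounds max(0,m−m')=0 and min(l+m,l−m')=1 give 2 terms
  k=0: (−1)^0·6.0000/(6)·0.3239^4·0.9461^0 = +0.011000
  k=1: (−1)^1·6.0000/(2)·0.3239^2·0.9461^2 = -0.281638
d^2_{1,1}(2.482) = +0.011000 -0.281638 = -0.270639
|D^2_{1,1}|² = |d^2_{1,1}(β)|² = (-0.270639)² = 0.073245 (the z-rotation phases have unit modulus)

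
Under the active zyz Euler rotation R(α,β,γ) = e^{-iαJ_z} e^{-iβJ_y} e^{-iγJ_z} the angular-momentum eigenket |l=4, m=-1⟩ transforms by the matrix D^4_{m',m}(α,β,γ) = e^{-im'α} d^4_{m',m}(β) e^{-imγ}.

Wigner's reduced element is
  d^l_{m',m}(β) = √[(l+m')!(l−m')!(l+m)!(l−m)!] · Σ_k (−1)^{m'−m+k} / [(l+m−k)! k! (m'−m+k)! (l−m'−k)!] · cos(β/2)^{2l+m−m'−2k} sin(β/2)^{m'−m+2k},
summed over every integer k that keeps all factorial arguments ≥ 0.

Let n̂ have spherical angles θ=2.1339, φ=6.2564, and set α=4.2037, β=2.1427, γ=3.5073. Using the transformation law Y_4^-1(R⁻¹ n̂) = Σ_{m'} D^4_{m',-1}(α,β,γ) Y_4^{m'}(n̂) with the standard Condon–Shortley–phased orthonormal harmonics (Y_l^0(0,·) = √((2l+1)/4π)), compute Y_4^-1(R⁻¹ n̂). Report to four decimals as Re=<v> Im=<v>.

Need the full column D^4_{m',-1} for m'=−4..4 at α=4.2037, β=2.1427, γ=3.5073.
cos(β/2)=0.478940, sin(β/2)=0.877848
d^4_{-4,-1}: single k=3 term ⇒ +0.127572;  D = +0.012514+0.126957i
d^4_{-3,-1}: k∈[2..3] ⇒ +0.073823 -0.413351 = -0.339528;  D = +0.311329+0.135475i
d^4_{-2,-1}: k∈[1..3] ⇒ +0.021529 -0.361633 +0.809941 = +0.469837;  D = +0.373554-0.284964i
d^4_{-1,-1}: k∈[0..3] ⇒ +0.002769 -0.139513 +0.937392 -1.049729 = -0.249081;  D = -0.035493-0.246539i
d^4_{0,-1}: k∈[0..3] ⇒ -0.022693 +0.457433 -1.536755 +0.860460 = -0.241556;  D = +0.225582+0.086383i
d^4_{1,-1}: k∈[0..3] ⇒ +0.093009 -0.937392 +1.574593 -0.352658 = +0.377551;  D = +0.289641-0.242184i
d^4_{2,-1}: k∈[0..2] ⇒ -0.241088 +1.214912 -0.816304 = +0.157520;  D = +0.029395+0.154753i
d^4_{3,-1}: k∈[0..1] ⇒ +0.413351 -0.833196 = -0.419845;  D = +0.398403+0.132459i
d^4_{4,-1}: single k=0 term ⇒ -0.428581;  D = -0.316167+0.289344i
Y_4^{m'}(θ=2.1339,φ=6.2564) and Σ D·Y over m':
  (+0.0125+0.1270i)·(+0.2250+0.0242i)  (+0.3113+0.1355i)·(-0.4027-0.0324i)  (+0.3736-0.2850i)·(+0.2376+0.0127i)  (-0.0355-0.2465i)·(+0.2146+0.0057i)  (+0.2256+0.0864i)·(-0.2863+0.0000i)  (+0.2896-0.2422i)·(-0.2146+0.0057i)  (+0.0294+0.1548i)·(+0.2376-0.0127i)  (+0.3984+0.1325i)·(+0.4027-0.0324i)  (-0.3162+0.2893i)·(+0.2250-0.0242i)
Y_4^-1(R⁻¹ n̂) = -0.050847+0.026616i

Re=-0.0508 Im=0.0266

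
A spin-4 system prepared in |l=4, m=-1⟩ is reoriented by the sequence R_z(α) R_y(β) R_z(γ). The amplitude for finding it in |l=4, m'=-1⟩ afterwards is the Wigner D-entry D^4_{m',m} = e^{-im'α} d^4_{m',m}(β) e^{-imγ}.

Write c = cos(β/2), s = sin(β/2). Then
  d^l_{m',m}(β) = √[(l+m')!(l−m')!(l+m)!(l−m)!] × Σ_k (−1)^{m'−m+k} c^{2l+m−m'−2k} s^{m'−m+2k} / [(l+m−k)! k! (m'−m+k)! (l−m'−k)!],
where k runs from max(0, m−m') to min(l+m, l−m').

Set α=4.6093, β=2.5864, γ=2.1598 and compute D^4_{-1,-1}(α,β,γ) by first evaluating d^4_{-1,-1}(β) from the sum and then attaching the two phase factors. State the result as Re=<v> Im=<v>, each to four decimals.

D^4_{-1,-1}(4.6093,2.5864,2.1598) = e^{-i·-1·4.6093}·d^4_{-1,-1}(2.5864)·e^{-i·-1·2.1598}. Compute d first:
c=cos(2.5864/2)=0.274045, s=sin(2.5864/2)=0.961717; N=√[6·120·6·120]=720.000000
k∈{0,1,2,3} keeps every argument non-negative
  k=0: (−1)^0·720.0000/(720)·0.2740^8·0.9617^0 = +0.000032
  k=1: (−1)^1·720.0000/(48)·0.2740^6·0.9617^2 = -0.005876
  k=2: (−1)^2·720.0000/(24)·0.2740^4·0.9617^4 = +0.144743
  k=3: (−1)^3·720.0000/(72)·0.2740^2·0.9617^6 = -0.594192
d^4_{-1,-1}(2.5864) = +0.000032 -0.005876 +0.144743 -0.594192 = -0.455294
D = (-0.102906-0.994691i)·(-0.455294)·(-0.555533+0.831495i) = -0.402593-0.212630i

Re=-0.4026 Im=-0.2126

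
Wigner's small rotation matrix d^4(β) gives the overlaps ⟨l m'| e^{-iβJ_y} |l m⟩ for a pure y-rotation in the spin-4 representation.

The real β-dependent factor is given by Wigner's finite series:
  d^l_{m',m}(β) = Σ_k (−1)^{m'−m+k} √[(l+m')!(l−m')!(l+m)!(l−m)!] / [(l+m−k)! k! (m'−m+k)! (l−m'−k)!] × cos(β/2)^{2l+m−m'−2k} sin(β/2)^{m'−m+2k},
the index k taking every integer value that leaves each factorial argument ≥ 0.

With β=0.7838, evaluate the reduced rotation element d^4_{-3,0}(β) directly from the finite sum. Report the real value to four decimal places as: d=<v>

d^4_{-3,0}(β=0.7838) via Wigner's sum:
c=cos(0.7838/2)=0.924185, s=sin(0.7838/2)=0.381945; N=√[1·5040·24·24]=1703.830978
The bounds max(0,m−m')=3 and min(l+m,l−m')=4 give 2 terms
  k=3: (−1)^0·1703.8310/(144)·0.9242^5·0.3819^3 = +0.444489
  k=4: (−1)^1·1703.8310/(144)·0.9242^3·0.3819^5 = -0.075918
d^4_{-3,0}(0.7838) = +0.444489 -0.075918 = +0.368571

d=0.3686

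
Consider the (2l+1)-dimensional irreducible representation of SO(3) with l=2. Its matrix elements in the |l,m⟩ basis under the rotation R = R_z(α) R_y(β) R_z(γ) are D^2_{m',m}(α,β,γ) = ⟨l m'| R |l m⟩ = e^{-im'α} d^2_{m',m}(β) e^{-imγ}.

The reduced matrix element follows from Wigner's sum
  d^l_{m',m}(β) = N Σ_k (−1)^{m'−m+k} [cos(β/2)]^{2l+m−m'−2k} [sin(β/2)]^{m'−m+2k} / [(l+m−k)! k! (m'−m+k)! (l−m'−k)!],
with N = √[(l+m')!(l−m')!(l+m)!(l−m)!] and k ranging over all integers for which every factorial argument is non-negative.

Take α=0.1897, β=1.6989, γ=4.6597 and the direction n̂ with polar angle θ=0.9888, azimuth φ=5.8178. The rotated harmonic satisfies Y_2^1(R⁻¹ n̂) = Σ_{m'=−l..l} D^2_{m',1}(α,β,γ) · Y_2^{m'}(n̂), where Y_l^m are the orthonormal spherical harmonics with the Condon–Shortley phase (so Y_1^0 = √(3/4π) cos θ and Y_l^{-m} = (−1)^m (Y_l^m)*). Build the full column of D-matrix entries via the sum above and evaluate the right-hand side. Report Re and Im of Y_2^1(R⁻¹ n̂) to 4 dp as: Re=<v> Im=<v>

Re=-0.2454 Im=0.2730

Need the full column D^2_{m',1} for m'=−2..2 at α=0.1897, β=1.6989, γ=4.6597.
cos(β/2)=0.660396, sin(β/2)=0.750917
d^2_{-2,1}: single k=3 term ⇒ +0.559256;  D = -0.234199+0.507857i
d^2_{-1,1}: k∈[2..3] ⇒ +0.737759 -0.317957 = +0.419802;  D = -0.100762+0.407530i
d^2_{0,1}: k∈[1..2] ⇒ +0.529763 -0.684946 = -0.155183;  D = +0.008173-0.154968i
d^2_{1,1}: k∈[0..1] ⇒ +0.190203 -0.737759 = -0.547556;  D = -0.074787-0.542424i
d^2_{2,1}: single k=0 term ⇒ -0.432550;  D = -0.138818-0.409669i
Y_2^{m'}(θ=0.9888,φ=5.8178) and Σ D·Y over m':
  (-0.2342+0.5079i)·(+0.1610+0.2162i)  (-0.1008+0.4075i)·(+0.3170+0.1592i)  (+0.0082-0.1550i)·(-0.0295+0.0000i)  (-0.0748-0.5424i)·(-0.3170+0.1592i)  (-0.1388-0.4097i)·(+0.1610-0.2162i)
Y_2^1(R⁻¹ n̂) = -0.245425+0.272965i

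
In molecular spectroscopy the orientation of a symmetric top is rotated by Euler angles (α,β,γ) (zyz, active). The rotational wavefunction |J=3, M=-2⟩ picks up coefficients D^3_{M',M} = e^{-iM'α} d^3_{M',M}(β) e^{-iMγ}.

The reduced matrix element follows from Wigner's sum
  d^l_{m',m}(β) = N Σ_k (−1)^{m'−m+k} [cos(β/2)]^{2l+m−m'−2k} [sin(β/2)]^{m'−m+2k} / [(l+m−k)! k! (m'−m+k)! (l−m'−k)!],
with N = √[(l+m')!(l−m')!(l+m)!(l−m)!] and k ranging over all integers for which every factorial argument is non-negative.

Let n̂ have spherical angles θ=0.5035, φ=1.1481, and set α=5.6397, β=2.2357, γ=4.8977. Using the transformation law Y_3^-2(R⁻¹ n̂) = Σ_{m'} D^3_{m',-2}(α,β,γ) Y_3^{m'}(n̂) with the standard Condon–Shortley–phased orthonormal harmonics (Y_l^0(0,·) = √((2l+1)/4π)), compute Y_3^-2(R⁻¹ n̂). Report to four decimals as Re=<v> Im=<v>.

Need the full column D^3_{m',-2} for m'=−3..3 at α=5.6397, β=2.2357, γ=4.8977.
cos(β/2)=0.437617, sin(β/2)=0.899162
d^3_{-3,-2}: single k=1 term ⇒ +0.035349;  D = -0.000388+0.035347i
d^3_{-2,-2}: k∈[0..1] ⇒ +0.007024 -0.148259 = -0.141235;  D = +0.085973-0.112054i
d^3_{-1,-2}: k∈[0..1] ⇒ -0.045636 +0.385323 = +0.339687;  D = -0.327120+0.091542i
d^3_{0,-2}: k∈[0..1] ⇒ +0.162410 -0.685645 = -0.523236;  D = +0.487709+0.189513i
d^3_{1,-2}: k∈[0..1] ⇒ -0.385323 +0.813360 = +0.428037;  D = -0.226165-0.363407i
d^3_{2,-2}: k∈[0..1] ⇒ +0.625906 -0.528478 = +0.097428;  D = +0.008446-0.097061i
d^3_{3,-2}: single k=0 term ⇒ -0.630026;  D = -0.420277+0.469361i
Y_3^{m'}(θ=0.5035,φ=1.1481) and Σ D·Y over m':
  (-0.0004+0.0353i)·(-0.0447+0.0140i)  (+0.0860-0.1121i)·(-0.1383-0.1559i)  (-0.3271+0.0915i)·(+0.1814-0.4033i)  (+0.4877+0.1895i)·(+0.2733+0.0000i)  (-0.2262-0.3634i)·(-0.1814-0.4033i)  (+0.0084-0.0971i)·(-0.1383+0.1559i)  (-0.4203+0.4694i)·(+0.0447+0.0140i)
Y_3^-2(R⁻¹ n̂) = -0.035914+0.387820i

Re=-0.0359 Im=0.3878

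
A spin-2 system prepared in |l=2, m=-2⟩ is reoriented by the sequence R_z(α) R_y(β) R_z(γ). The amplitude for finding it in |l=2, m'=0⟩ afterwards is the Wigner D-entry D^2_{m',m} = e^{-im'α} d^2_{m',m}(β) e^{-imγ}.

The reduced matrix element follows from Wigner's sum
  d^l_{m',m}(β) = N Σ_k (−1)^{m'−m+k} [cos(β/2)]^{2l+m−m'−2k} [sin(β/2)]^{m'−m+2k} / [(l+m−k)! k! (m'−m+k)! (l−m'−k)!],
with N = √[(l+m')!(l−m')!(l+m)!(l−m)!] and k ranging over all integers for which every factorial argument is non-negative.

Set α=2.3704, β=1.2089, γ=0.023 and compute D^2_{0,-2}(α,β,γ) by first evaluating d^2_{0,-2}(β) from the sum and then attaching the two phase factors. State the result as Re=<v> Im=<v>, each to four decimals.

First d^2_{0,-2}(β=1.2089), then the phase factors e^{-i(0)α} and e^{-i(-2)γ}:
With c≡cos(β/2)=0.822815 and s≡sin(β/2)=0.568310, N=[2·2·1·24]^{1/2}=9.797959
k: max(0,(-2)−(0))=0 … min(2+(-2),2−(0))=0
  k=0: (−1)^2·9.7980/(4)·0.8228^2·0.5683^2 = +0.535611
d^2_{0,-2}(1.2089) = +0.535611
Phases: e^{-i·(0)·2.3704}=+1.000000+0.000000i, e^{-i·(-2)·0.023}=+0.998942+0.045984i ⇒ D=+0.535045+0.024629i

Re=0.5350 Im=0.0246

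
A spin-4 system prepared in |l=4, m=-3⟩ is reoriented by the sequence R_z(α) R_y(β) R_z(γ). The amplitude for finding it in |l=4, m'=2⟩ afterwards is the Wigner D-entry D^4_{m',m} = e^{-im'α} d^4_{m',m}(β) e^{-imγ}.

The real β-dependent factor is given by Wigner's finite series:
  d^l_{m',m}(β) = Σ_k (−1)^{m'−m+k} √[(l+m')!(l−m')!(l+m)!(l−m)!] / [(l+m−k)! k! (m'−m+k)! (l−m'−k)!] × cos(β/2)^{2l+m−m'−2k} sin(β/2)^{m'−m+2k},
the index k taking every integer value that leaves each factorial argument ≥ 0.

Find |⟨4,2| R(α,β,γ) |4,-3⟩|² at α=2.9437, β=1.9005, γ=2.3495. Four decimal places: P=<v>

P=0.0747

First d^4_{2,-3}(β=1.9005), then the phase factors e^{-i(2)α} and e^{-i(-3)γ}:
Half-angle: c=0.581480, s=0.813561. N=√(720·2·1·5040)=2693.993318
k: max(0,(-3)−(2))=0 … min(4+(-3),4−(2))=1
  k=0: (−1)^5·2693.9933/(240)·0.5815^3·0.8136^5 = -0.786574
  k=1: (−1)^6·2693.9933/(720)·0.5815^1·0.8136^7 = +0.513250
d^4_{2,-3}(1.9005) = -0.786574 +0.513250 = -0.273323
|D^4_{2,-3}|² = |d^4_{2,-3}(β)|² = (-0.273323)² = 0.074706 (the z-rotation phases have unit modulus)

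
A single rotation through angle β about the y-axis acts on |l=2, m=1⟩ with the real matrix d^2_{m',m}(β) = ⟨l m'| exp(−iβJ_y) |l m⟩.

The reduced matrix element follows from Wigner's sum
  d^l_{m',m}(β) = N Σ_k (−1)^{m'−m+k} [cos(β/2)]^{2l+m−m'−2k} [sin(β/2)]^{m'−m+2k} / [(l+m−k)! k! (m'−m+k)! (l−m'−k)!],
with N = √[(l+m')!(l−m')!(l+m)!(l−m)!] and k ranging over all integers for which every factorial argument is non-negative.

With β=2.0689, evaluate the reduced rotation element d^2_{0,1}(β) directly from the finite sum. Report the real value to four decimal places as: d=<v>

d^2_{0,1}(β=2.0689) via Wigner's sum:
With c≡cos(β/2)=0.510999 and s≡sin(β/2)=0.859581, N=[2·2·6·1]^{1/2}=4.898979
k: max(0,(1)−(0))=1 … min(2+(1),2−(0))=2
  k=1: (−1)^0·4.8990/(2)·0.5110^3·0.8596^1 = +0.280946
  k=2: (−1)^1·4.8990/(2)·0.5110^1·0.8596^3 = -0.794981
d^2_{0,1}(2.0689) = +0.280946 -0.794981 = -0.514035

d=-0.5140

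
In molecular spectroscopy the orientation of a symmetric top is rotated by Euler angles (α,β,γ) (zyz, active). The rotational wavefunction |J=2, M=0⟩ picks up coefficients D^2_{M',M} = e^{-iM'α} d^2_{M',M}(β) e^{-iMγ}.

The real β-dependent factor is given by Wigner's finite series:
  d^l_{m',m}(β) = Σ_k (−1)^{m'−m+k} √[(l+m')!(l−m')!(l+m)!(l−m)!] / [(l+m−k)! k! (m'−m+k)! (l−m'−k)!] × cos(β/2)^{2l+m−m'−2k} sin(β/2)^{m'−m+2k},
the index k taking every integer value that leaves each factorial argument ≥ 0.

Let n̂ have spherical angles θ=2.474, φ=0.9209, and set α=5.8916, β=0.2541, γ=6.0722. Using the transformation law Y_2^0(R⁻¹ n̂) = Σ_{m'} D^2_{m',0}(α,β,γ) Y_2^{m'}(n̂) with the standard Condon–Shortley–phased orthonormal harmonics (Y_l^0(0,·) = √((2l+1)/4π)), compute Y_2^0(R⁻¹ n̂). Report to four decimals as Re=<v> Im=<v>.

Need the full column D^2_{m',0} for m'=−2..2 at α=5.8916, β=0.2541, γ=6.0722.
cos(β/2)=0.991940, sin(β/2)=0.126708
d^2_{-2,0}: single k=2 term ⇒ +0.038695;  D = +0.027423-0.027301i
d^2_{-1,0}: k∈[1..2] ⇒ +0.302927 -0.004943 = +0.297984;  D = +0.275428-0.113727i
d^2_{0,0}: k∈[0..2] ⇒ +0.968148 -0.063189 +0.000258 = +0.905216;  D = +0.905216+0.000000i
d^2_{1,0}: k∈[0..1] ⇒ -0.302927 +0.004943 = -0.297984;  D = -0.275428-0.113727i
d^2_{2,0}: single k=0 term ⇒ +0.038695;  D = +0.027423+0.027301i
Y_2^{m'}(θ=2.474,φ=0.9209) and Σ D·Y over m':
  (+0.0274-0.0273i)·(-0.0396-0.1426i)  (+0.2754-0.1137i)·(-0.2273+0.2990i)  (+0.9052+0.0000i)·(+0.2681+0.0000i)  (-0.2754-0.1137i)·(+0.2273+0.2990i)  (+0.0274+0.0273i)·(-0.0396+0.1426i)
Y_2^0(R⁻¹ n̂) = +0.175574-0.000000i

Re=0.1756 Im=0.0000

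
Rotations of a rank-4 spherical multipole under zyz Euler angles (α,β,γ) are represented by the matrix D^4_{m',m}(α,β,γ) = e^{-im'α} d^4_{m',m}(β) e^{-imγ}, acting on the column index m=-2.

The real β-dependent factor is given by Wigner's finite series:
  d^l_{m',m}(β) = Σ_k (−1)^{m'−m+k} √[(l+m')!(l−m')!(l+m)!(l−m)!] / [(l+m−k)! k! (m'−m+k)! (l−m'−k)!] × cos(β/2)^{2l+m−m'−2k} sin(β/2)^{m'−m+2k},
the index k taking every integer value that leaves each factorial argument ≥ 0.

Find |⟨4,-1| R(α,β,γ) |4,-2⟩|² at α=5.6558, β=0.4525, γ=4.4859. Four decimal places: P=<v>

D^4_{-1,-2}(5.6558,0.4525,4.4859) = e^{-i·-1·5.6558}·d^4_{-1,-2}(0.4525)·e^{-i·-2·4.4859}. Compute d first:
Half-angle: c=0.974514, s=0.224325. N=√(6·120·2·720)=1018.233765
Admissible k: 0..2 (factorial args all ≥0)
  k=0: (−1)^1·1018.2338/(240)·0.9745^7·0.2243^1 = -0.794386
  k=1: (−1)^2·1018.2338/(48)·0.9745^5·0.2243^3 = +0.210465
  k=2: (−1)^3·1018.2338/(72)·0.9745^3·0.2243^5 = -0.007435
d^4_{-1,-2}(0.4525) = -0.794386 +0.210465 -0.007435 = -0.591356
|D^4_{-1,-2}|² = |d^4_{-1,-2}(β)|² = (-0.591356)² = 0.349702 (the z-rotation phases have unit modulus)

P=0.3497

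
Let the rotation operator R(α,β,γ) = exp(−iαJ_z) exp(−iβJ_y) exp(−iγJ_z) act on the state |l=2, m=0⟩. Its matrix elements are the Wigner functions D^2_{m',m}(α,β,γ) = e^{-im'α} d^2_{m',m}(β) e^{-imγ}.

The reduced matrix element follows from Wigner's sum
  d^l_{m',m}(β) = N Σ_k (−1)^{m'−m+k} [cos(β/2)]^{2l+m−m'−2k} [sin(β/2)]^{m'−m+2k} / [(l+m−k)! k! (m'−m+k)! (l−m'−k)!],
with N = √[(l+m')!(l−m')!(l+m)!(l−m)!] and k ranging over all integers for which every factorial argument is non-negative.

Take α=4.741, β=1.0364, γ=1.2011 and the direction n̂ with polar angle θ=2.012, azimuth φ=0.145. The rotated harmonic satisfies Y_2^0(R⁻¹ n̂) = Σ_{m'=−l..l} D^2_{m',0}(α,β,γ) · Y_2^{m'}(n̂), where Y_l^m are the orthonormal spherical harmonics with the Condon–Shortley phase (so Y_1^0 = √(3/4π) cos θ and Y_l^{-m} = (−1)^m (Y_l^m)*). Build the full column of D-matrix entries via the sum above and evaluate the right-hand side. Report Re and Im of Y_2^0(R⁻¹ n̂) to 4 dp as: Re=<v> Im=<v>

Need the full column D^2_{m',0} for m'=−2..2 at α=4.741, β=1.0364, γ=1.2011.
cos(β/2)=0.868712, sin(β/2)=0.495317
d^2_{-2,0}: single k=2 term ⇒ +0.453518;  D = -0.452776-0.025937i
d^2_{-1,0}: k∈[1..2] ⇒ +0.795402 -0.258584 = +0.536818;  D = +0.015357-0.536598i
d^2_{0,0}: k∈[0..2] ⇒ +0.569513 -0.740591 +0.060191 = -0.110887;  D = -0.110887+0.000000i
d^2_{1,0}: k∈[0..1] ⇒ -0.795402 +0.258584 = -0.536818;  D = -0.015357-0.536598i
d^2_{2,0}: single k=0 term ⇒ +0.453518;  D = -0.452776+0.025937i
Y_2^{m'}(θ=2.012,φ=0.145) and Σ D·Y over m':
  (-0.4528-0.0259i)·(+0.3026-0.0903i)  (+0.0154-0.5366i)·(-0.2952+0.0431i)  (-0.1109+0.0000i)·(-0.1429+0.0000i)  (-0.0154-0.5366i)·(+0.2952+0.0431i)  (-0.4528+0.0259i)·(+0.3026+0.0903i)
Y_2^0(R⁻¹ n̂) = -0.225715+0.000000i

Re=-0.2257 Im=0.0000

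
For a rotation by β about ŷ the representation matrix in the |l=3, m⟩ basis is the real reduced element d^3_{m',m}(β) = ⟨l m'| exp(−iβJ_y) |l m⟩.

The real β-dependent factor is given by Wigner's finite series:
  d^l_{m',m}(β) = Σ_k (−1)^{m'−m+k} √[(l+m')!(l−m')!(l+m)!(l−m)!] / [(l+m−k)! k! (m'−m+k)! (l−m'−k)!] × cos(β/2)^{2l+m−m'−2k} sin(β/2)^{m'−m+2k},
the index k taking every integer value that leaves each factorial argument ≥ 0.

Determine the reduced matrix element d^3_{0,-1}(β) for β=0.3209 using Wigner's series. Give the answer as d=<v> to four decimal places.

d^3_{0,-1}(β=0.3209) via Wigner's sum:
Half-angle: c=0.987155, s=0.159762. N=√(6·6·2·24)=41.569219
k: max(0,(-1)−(0))=0 … min(3+(-1),3−(0))=2
  k=0: (−1)^1·41.5692/(12)·0.9872^5·0.1598^1 = -0.518792
  k=1: (−1)^2·41.5692/(4)·0.9872^3·0.1598^3 = +0.040765
  k=2: (−1)^3·41.5692/(12)·0.9872^1·0.1598^5 = -0.000356
d^3_{0,-1}(0.3209) = -0.518792 +0.040765 -0.000356 = -0.478382

d=-0.4784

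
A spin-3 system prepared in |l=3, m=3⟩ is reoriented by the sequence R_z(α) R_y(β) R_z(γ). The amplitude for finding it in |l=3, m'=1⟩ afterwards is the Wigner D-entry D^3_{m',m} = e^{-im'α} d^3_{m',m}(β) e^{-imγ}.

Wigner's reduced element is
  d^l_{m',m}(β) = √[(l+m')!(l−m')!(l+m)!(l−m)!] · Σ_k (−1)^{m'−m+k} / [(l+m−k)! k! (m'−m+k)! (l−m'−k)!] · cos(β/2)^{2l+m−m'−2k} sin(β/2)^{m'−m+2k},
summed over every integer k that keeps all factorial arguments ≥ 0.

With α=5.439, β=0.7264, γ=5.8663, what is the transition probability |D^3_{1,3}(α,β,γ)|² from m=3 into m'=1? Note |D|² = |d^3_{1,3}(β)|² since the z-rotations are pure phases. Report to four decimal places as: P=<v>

First d^3_{1,3}(β=0.7264), then the phase factors e^{-i(1)α} and e^{-i(3)γ}:
With c≡cos(β/2)=0.934765 and s≡sin(β/2)=0.355267, N=[24·2·720·1]^{1/2}=185.903201
k: max(0,(3)−(1))=2 … min(3+(3),3−(1))=2
  k=2: (−1)^0·185.9032/(48)·0.9348^4·0.3553^2 = +0.373220
d^3_{1,3}(0.7264) = +0.373220
|D^3_{1,3}|² = |d^3_{1,3}(β)|² = (+0.373220)² = 0.139293 (the z-rotation phases have unit modulus)

P=0.1393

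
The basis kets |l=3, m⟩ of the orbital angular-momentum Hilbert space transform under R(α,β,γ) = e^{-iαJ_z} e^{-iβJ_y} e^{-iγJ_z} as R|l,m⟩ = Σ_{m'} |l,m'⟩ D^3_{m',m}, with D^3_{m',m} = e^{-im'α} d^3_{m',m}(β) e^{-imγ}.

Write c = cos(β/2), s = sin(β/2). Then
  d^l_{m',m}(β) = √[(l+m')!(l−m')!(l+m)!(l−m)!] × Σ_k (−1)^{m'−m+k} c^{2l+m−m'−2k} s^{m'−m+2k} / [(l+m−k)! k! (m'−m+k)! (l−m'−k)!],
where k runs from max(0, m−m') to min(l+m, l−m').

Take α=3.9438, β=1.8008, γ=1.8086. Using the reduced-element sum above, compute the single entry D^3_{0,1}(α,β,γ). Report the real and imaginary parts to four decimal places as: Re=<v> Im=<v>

Re=0.0735 Im=0.3033

D^3_{0,1}(3.9438,1.8008,1.8086) = e^{-i·0·3.9438}·d^3_{0,1}(1.8008)·e^{-i·1·1.8086}. Compute d first:
c=cos(1.8008/2)=0.621297, s=sin(1.8008/2)=0.783575; N=√[6·6·24·2]=41.569219
Admissible k: 1..3 (factorial args all ≥0)
  k=1: (−1)^0·41.5692/(12)·0.6213^5·0.7836^1 = +0.251285
  k=2: (−1)^1·41.5692/(4)·0.6213^3·0.7836^3 = -1.199089
  k=3: (−1)^2·41.5692/(12)·0.6213^1·0.7836^5 = +0.635761
d^3_{0,1}(1.8008) = +0.251285 -1.199089 +0.635761 = -0.312043
D = (+1.000000+0.000000i)·(-0.312043)·(-0.235569-0.971858i) = +0.073508+0.303261i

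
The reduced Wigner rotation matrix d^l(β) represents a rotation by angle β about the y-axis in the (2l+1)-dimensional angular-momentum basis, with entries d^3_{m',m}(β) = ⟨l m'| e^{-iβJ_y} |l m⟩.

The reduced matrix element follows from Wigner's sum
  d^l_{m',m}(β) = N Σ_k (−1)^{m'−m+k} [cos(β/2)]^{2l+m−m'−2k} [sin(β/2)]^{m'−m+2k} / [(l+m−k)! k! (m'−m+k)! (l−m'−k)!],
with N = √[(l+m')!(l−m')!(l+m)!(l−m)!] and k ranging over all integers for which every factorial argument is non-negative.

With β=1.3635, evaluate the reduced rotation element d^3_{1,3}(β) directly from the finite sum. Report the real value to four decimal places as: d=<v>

d=0.5590

d^3_{1,3}(β=1.3635) via Wigner's sum:
c=cos(1.3635/2)=0.776471, s=sin(1.3635/2)=0.630153; N=√[24·2·720·1]=185.903201
Admissible k: 2..2 (factorial args all ≥0)
  k=2: (−1)^0·185.9032/(48)·0.7765^4·0.6302^2 = +0.559035
d^3_{1,3}(1.3635) = +0.559035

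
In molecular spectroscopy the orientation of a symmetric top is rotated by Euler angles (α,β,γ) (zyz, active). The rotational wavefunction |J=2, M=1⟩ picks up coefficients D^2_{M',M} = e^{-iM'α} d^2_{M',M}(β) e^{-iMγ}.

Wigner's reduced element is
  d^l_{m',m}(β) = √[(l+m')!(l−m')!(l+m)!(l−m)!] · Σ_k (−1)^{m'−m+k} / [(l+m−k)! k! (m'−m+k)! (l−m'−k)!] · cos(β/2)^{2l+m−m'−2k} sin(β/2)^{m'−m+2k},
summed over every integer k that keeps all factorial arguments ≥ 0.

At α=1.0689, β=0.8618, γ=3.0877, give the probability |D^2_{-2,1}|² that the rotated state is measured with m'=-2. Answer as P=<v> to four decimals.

D^2_{-2,1}(1.0689,0.8618,3.0877) = e^{-i·-2·1.0689}·d^2_{-2,1}(0.8618)·e^{-i·1·3.0877}. Compute d first:
c=cos(0.8618/2)=0.908590, s=sin(0.8618/2)=0.417689; N=√[1·24·6·1]=12.000000
k∈{3} keeps every argument non-negative
  k=3: (−1)^0·12.0000/(6)·0.9086^1·0.4177^3 = +0.132421
d^2_{-2,1}(0.8618) = +0.132421
|D^2_{-2,1}|² = |d^2_{-2,1}(β)|² = (+0.132421)² = 0.017535 (the z-rotation phases have unit modulus)

P=0.0175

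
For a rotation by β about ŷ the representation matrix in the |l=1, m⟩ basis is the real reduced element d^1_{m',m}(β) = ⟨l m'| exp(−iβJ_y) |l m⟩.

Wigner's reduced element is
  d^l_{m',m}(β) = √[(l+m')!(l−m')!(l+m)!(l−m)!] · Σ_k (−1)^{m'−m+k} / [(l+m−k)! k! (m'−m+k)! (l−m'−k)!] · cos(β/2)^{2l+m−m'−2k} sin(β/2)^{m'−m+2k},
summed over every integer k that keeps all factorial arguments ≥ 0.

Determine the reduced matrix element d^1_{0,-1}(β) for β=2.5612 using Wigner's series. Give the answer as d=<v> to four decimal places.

d=-0.3877

d^1_{0,-1}(β=2.5612) via Wigner's sum:
c=cos(2.5612/2)=0.286140, s=sin(2.5612/2)=0.958188; N=√[1·1·1·2]=1.414214
Admissible k: 0..0 (factorial args all ≥0)
  k=0: (−1)^1·1.4142/(1)·0.2861^1·0.9582^1 = -0.387744
d^1_{0,-1}(2.5612) = -0.387744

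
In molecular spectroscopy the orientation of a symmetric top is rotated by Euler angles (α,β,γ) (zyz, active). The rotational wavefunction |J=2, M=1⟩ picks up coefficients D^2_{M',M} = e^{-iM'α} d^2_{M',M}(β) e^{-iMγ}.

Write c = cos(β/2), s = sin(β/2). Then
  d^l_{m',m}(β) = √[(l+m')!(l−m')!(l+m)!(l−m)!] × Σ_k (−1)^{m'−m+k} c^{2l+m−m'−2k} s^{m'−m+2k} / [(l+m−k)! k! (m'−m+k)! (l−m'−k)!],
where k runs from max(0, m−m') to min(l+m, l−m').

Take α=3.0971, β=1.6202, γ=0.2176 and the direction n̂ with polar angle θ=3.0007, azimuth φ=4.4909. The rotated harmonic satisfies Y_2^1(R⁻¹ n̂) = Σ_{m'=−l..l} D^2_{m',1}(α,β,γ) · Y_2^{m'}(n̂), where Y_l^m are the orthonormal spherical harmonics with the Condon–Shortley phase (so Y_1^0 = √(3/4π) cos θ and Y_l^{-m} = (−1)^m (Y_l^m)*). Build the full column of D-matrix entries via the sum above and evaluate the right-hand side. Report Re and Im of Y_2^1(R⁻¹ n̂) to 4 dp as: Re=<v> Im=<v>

Re=-0.0565 Im=0.0044

Need the full column D^2_{m',1} for m'=−2..2 at α=3.0971, β=1.6202, γ=0.2176.
cos(β/2)=0.689426, sin(β/2)=0.724356
d^2_{-2,1}: single k=3 term ⇒ +0.524052;  D = +0.499615-0.158161i
d^2_{-1,1}: k∈[2..3] ⇒ +0.748171 -0.275301 = +0.472869;  D = -0.456721+0.122522i
d^2_{0,1}: k∈[1..2] ⇒ +0.581421 -0.641830 = -0.060408;  D = -0.058984+0.013041i
d^2_{1,1}: k∈[0..1] ⇒ +0.225918 -0.748171 = -0.522253;  D = +0.514448-0.089955i
d^2_{2,1}: single k=0 term ⇒ -0.474728;  D = -0.470807+0.060889i
Y_2^{m'}(θ=3.0007,φ=4.4909) and Σ D·Y over m':
  (+0.4996-0.1582i)·(-0.0069-0.0033i)  (-0.4567+0.1225i)·(+0.0236-0.1048i)  (-0.0590+0.0130i)·(+0.6121+0.0000i)  (+0.5144-0.0900i)·(-0.0236-0.1048i)  (-0.4708+0.0609i)·(-0.0069+0.0033i)
Y_2^1(R⁻¹ n̂) = -0.056523+0.004449i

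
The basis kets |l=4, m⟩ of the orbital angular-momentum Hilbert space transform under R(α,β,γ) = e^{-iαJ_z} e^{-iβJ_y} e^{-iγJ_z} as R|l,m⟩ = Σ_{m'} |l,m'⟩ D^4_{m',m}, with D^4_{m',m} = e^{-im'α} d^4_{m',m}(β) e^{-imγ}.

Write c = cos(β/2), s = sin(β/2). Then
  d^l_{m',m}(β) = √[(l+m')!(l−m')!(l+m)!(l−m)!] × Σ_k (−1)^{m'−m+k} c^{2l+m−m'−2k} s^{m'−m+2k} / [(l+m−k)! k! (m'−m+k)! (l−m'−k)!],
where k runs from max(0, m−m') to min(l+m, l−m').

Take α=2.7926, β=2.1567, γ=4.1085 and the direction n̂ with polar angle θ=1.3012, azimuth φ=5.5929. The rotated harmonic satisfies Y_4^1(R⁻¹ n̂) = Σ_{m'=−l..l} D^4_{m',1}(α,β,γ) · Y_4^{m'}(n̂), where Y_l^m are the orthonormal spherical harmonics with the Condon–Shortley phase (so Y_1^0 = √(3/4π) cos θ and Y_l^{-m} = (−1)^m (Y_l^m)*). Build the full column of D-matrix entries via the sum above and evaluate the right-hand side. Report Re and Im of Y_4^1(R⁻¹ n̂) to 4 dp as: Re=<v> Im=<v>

Need the full column D^4_{m',1} for m'=−4..4 at α=2.7926, β=2.1567, γ=4.1085.
cos(β/2)=0.472783, sin(β/2)=0.881179
d^4_{-4,1}: single k=5 term ⇒ +0.420146;  D = +0.299067+0.295096i
d^4_{-3,1}: k∈[4..5] ⇒ +0.398495 -0.830574 = -0.432079;  D = +0.185246+0.390354i
d^4_{-2,1}: k∈[3..5] ⇒ +0.228568 -1.191001 +0.827459 = -0.134973;  D = -0.012682-0.134376i
d^4_{-1,1}: k∈[2..5] ⇒ +0.086716 -0.903701 +1.569638 -0.363507 = +0.389146;  D = +0.098121-0.376572i
d^4_{0,1}: k∈[1..4] ⇒ +0.020807 -0.433678 +1.506510 -0.872219 = +0.221421;  D = -0.125733+0.182259i
d^4_{1,1}: k∈[0..3] ⇒ +0.002496 -0.130074 +0.903701 -1.046425 = -0.270302;  D = -0.220320+0.156596i
d^4_{2,1}: k∈[0..2] ⇒ -0.019739 +0.342853 -0.794001 = -0.470887;  D = +0.453963-0.125111i
d^4_{3,1}: k∈[0..1] ⇒ +0.068829 -0.398495 = -0.329666;  D = -0.328610-0.026368i
d^4_{4,1}: single k=0 term ⇒ -0.120947;  D = +0.109984+0.050316i
Y_4^{m'}(θ=1.3012,φ=5.5929) and Σ D·Y over m':
  (+0.2991+0.2951i)·(-0.3547+0.1418i)  (+0.1852+0.3904i)·(-0.1431+0.2620i)  (-0.0127-0.1344i)·(-0.0296-0.1536i)  (+0.0981-0.3766i)·(-0.2344-0.1936i)  (-0.1257+0.1823i)·(+0.1109+0.0000i)  (-0.2203+0.1566i)·(+0.2344-0.1936i)  (+0.4540-0.1251i)·(-0.0296+0.1536i)  (-0.3286-0.0264i)·(+0.1431+0.2620i)  (+0.1100+0.0503i)·(-0.3547-0.1418i)
Y_4^1(R⁻¹ n̂) = -0.494367+0.055338i

Re=-0.4944 Im=0.0553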